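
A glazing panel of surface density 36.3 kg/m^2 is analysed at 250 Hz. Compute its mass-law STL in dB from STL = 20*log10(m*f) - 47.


Mass law: STL = 20 * log10(m * f) - 47
  m * f = 36.3 * 250 = 9075
  log10(9075) = 3.95785
  STL = 20 * 3.95785 - 47 = 79.157 - 47 = 32.2 dB

32.2 dB


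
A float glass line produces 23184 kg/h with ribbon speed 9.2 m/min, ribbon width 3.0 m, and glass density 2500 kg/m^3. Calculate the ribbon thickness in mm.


Ribbon cross-section from mass balance:
  Volume rate = throughput / density = 23184 / 2500 = 9.2736 m^3/h
  thickness = volume rate / (speed * 60 * width), i.e.
  thickness = throughput / (60 * speed * width * density) * 1000
  thickness = 23184 / (60 * 9.2 * 3.0 * 2500) * 1000 = 5.6 mm

5.6 mm


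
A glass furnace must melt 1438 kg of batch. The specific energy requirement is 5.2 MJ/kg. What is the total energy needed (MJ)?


Total energy = mass * specific energy
  E = 1438 * 5.2 = 7477.6 MJ

7477.6 MJ


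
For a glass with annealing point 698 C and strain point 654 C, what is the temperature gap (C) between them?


Gap = T_anneal - T_strain:
  gap = 698 - 654 = 44 C

44 C


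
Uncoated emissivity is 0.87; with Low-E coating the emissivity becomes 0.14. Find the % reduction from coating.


Percentage reduction = (1 - coated/uncoated) * 100
  Ratio = 0.14 / 0.87 = 0.1609
  Reduction = (1 - 0.1609) * 100 = 83.9%

83.9%


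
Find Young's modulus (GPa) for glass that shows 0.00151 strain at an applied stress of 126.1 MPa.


Young's modulus: E = stress / strain
  E = 126.1 MPa / 0.00151 = 83509.93 MPa
Convert to GPa: 83509.93 / 1000 = 83.51 GPa

83.51 GPa


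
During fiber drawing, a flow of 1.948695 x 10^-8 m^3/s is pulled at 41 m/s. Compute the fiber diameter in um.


Cross-sectional area from continuity:
  A = Q / v = 1.948695 x 10^-8 / 41 = 4.752915 x 10^-10 m^2
Diameter from circular cross-section:
  d = sqrt(4A / pi) * 10^6 (m -> um)
  d = sqrt(4 * 4.752915 x 10^-10 / pi) * 10^6 = 24.6 um

24.6 um


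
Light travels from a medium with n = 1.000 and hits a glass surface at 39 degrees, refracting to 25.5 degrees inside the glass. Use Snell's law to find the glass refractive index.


Apply Snell's law: n1 * sin(theta1) = n2 * sin(theta2)
  n2 = n1 * sin(theta1) / sin(theta2)
  sin(39) = 0.62932
  sin(25.5) = 0.430511
  n2 = 1.000 * 0.62932 / 0.430511 = 1.4618

1.4618


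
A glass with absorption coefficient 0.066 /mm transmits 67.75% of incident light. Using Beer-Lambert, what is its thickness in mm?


Rearrange T = exp(-alpha * thickness):
  thickness = -ln(T) / alpha
  T = 67.75/100 = 0.6775
  ln(T) = -0.38935
  -ln(T) = 0.38935
  thickness = 0.38935 / 0.066 = 5.9 mm

5.9 mm


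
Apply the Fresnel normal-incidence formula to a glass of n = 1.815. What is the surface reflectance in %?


Fresnel reflectance at normal incidence:
  R = ((n - 1)/(n + 1))^2
  (n - 1)/(n + 1) = (1.815 - 1)/(1.815 + 1) = 0.28952
  R = 0.28952^2 = 0.0838218
  R(%) = 0.0838218 * 100 = 8.382%

8.382%


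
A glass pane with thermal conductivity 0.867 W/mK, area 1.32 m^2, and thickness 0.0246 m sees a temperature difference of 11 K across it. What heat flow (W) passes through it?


Fourier's law: Q = k * A * dT / t
  Q = 0.867 * 1.32 * 11 / 0.0246
  Q = 12.58884 / 0.0246 = 511.7 W

511.7 W


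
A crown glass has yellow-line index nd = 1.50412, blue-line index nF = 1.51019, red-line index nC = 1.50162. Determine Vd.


Abbe number formula: Vd = (nd - 1) / (nF - nC)
  nd - 1 = 1.50412 - 1 = 0.50412
  nF - nC = 1.51019 - 1.50162 = 0.00857
  Vd = 0.50412 / 0.00857 = 58.82

58.82


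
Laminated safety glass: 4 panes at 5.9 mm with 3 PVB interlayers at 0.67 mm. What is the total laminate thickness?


Total thickness = glass contribution + PVB contribution
  Glass: 4 * 5.9 = 23.6 mm
  PVB: 3 * 0.67 = 2.01 mm
  Total = 23.6 + 2.01 = 25.61 mm

25.61 mm


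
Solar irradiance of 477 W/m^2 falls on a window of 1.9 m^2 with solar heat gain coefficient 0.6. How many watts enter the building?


Solar heat gain: Q = Area * SHGC * Irradiance
  Q = 1.9 * 0.6 * 477 = 543.8 W

543.8 W


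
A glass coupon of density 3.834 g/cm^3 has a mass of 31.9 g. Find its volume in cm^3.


Rearrange rho = m / V:
  V = m / rho
  V = 31.9 / 3.834 = 8.32 cm^3

8.32 cm^3


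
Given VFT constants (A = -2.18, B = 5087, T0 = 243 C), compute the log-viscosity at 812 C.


VFT equation: log(eta) = A + B / (T - T0)
  T - T0 = 812 - 243 = 569
  B / (T - T0) = 5087 / 569 = 8.94
  log(eta) = -2.18 + 8.94 = 6.76

6.76


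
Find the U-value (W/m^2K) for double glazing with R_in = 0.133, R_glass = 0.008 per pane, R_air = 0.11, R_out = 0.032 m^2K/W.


Total thermal resistance (series):
  R_total = R_in + R_glass + R_air + R_glass + R_out
  R_total = 0.133 + 0.008 + 0.11 + 0.008 + 0.032 = 0.291 m^2K/W
U-value = 1 / R_total = 1 / 0.291 = 3.436 W/m^2K

3.436 W/m^2K


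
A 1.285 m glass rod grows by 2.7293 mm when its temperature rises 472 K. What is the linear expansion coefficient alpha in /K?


Rearrange dL = alpha * L0 * dT for alpha:
  alpha = dL / (L0 * dT)
  alpha = (2.7293 / 1000) / (1.285 * 472) = 0.0000045 /K = 4.5 x 10^-6 /K

4.5 x 10^-6 /K


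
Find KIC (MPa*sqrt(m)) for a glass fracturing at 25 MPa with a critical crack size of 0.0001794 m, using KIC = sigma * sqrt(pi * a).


Fracture toughness: KIC = sigma * sqrt(pi * a)
  pi * a = pi * 0.0001794 = 0.000563602
  sqrt(pi * a) = 0.02374
  KIC = 25 * 0.02374 = 0.594 MPa*sqrt(m)

0.594 MPa*sqrt(m)


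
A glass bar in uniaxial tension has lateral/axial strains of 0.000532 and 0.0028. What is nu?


Poisson's ratio: nu = lateral strain / axial strain
  nu = 0.000532 / 0.0028 = 0.19

0.19


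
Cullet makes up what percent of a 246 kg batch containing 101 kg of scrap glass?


Cullet ratio = (cullet mass / total batch mass) * 100
  Ratio = 101 / 246 * 100 = 41.06%

41.06%


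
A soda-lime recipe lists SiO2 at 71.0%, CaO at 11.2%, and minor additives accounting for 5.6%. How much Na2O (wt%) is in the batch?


Pieces sum to 100%:
  Na2O = 100 - (SiO2 + CaO + others)
  Na2O = 100 - (71.0 + 11.2 + 5.6) = 12.2%

12.2%


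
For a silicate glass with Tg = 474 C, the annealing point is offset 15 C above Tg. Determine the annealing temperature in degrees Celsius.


The annealing temperature is Tg plus the offset:
  T_anneal = 474 + 15 = 489 C

489 C


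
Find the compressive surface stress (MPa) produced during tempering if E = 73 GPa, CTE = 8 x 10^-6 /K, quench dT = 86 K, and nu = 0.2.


Tempering stress: sigma = E * alpha * dT / (1 - nu)
  E (MPa) = 73 * 1000 = 73000
  Numerator = 73000 * (8 x 10^-6) * 86 = 50.224
  Denominator = 1 - 0.2 = 0.8
  sigma = 50.224 / 0.8 = 62.8 MPa

62.8 MPa


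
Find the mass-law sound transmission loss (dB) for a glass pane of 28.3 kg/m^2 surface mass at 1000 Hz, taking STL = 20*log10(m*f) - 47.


Mass law: STL = 20 * log10(m * f) - 47
  m * f = 28.3 * 1000 = 28300
  log10(28300) = 4.45179
  STL = 20 * 4.45179 - 47 = 89.0358 - 47 = 42.0 dB

42.0 dB


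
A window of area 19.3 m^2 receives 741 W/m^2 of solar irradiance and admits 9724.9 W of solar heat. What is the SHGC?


Rearrange Q = Area * SHGC * Irradiance:
  SHGC = Q / (Area * Irradiance)
  SHGC = 9724.9 / (19.3 * 741) = 0.68

0.68


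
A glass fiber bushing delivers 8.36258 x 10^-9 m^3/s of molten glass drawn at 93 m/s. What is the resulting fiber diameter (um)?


Cross-sectional area from continuity:
  A = Q / v = 8.36258 x 10^-9 / 93 = 8.992022 x 10^-11 m^2
Diameter from circular cross-section:
  d = sqrt(4A / pi) * 10^6 (m -> um)
  d = sqrt(4 * 8.992022 x 10^-11 / pi) * 10^6 = 10.7 um

10.7 um


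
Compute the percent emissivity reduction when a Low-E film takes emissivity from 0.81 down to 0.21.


Percentage reduction = (1 - coated/uncoated) * 100
  Ratio = 0.21 / 0.81 = 0.2593
  Reduction = (1 - 0.2593) * 100 = 74.1%

74.1%


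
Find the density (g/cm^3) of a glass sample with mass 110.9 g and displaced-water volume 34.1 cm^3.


Use the definition of density:
  rho = mass / volume
  rho = 110.9 / 34.1 = 3.252 g/cm^3

3.252 g/cm^3


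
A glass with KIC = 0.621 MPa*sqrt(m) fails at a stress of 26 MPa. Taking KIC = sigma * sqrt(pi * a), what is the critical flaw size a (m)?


Rearrange KIC = sigma * sqrt(pi * a):
  sqrt(pi * a) = KIC / sigma
  sqrt(pi * a) = 0.621 / 26 = 0.023885
  a = (KIC / sigma)^2 / pi
  a = 0.023885^2 / pi = 0.0001816 m

0.0001816 m


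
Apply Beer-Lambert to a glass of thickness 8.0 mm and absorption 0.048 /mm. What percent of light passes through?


Beer-Lambert law: T = exp(-alpha * thickness)
  exponent = -0.048 * 8.0 = -0.384
  T = exp(-0.384) = 0.6811
  Percentage = 0.6811 * 100 = 68.11%

68.11%


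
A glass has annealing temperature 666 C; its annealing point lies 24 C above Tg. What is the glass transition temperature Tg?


Rearrange T_anneal = Tg + offset for Tg:
  Tg = T_anneal - offset = 666 - 24 = 642 C

642 C


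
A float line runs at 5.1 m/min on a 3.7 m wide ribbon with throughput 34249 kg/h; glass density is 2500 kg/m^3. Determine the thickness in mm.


Ribbon cross-section from mass balance:
  Volume rate = throughput / density = 34249 / 2500 = 13.6996 m^3/h
  thickness = volume rate / (speed * 60 * width), i.e.
  thickness = throughput / (60 * speed * width * density) * 1000
  thickness = 34249 / (60 * 5.1 * 3.7 * 2500) * 1000 = 12.1 mm

12.1 mm


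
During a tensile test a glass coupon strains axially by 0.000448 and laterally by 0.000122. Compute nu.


Poisson's ratio: nu = lateral strain / axial strain
  nu = 0.000122 / 0.000448 = 0.2723

0.2723


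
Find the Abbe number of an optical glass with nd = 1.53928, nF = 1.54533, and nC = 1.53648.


Abbe number formula: Vd = (nd - 1) / (nF - nC)
  nd - 1 = 1.53928 - 1 = 0.53928
  nF - nC = 1.54533 - 1.53648 = 0.00885
  Vd = 0.53928 / 0.00885 = 60.94

60.94


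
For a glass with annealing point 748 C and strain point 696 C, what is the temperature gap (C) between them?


Gap = T_anneal - T_strain:
  gap = 748 - 696 = 52 C

52 C


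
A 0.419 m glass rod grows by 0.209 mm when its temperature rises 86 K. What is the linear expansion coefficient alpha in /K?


Rearrange dL = alpha * L0 * dT for alpha:
  alpha = dL / (L0 * dT)
  alpha = (0.209 / 1000) / (0.419 * 86) = 0.0000058 /K = 5.8 x 10^-6 /K

5.8 x 10^-6 /K


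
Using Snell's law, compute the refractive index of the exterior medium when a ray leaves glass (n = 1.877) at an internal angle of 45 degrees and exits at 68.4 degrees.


Apply Snell's law: n1 * sin(theta1) = n2 * sin(theta2)
  n2 = n1 * sin(theta1) / sin(theta2)
  sin(45) = 0.707107
  sin(68.4) = 0.929776
  n2 = 1.877 * 0.707107 / 0.929776 = 1.4275

1.4275


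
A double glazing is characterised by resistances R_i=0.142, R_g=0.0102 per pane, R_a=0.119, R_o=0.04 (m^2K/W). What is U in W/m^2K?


Total thermal resistance (series):
  R_total = R_in + R_glass + R_air + R_glass + R_out
  R_total = 0.142 + 0.0102 + 0.119 + 0.0102 + 0.04 = 0.3214 m^2K/W
U-value = 1 / R_total = 1 / 0.3214 = 3.111 W/m^2K

3.111 W/m^2K


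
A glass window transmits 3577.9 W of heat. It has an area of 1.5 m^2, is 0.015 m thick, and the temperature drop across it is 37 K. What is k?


Fourier's law rearranged: k = Q * t / (A * dT)
  Numerator = 3577.9 * 0.015 = 53.6685
  Denominator = 1.5 * 37 = 55.5
  k = 53.6685 / 55.5 = 0.967 W/mK

0.967 W/mK


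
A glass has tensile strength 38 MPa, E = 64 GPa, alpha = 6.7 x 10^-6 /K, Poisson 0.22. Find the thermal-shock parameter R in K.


Thermal shock resistance: R = sigma * (1 - nu) / (E * alpha)
  Numerator = 38 * (1 - 0.22) = 29.64
  Denominator = 64 * 1000 * (6.7 x 10^-6) = 0.4288
  R = 29.64 / 0.4288 = 69.1 K

69.1 K


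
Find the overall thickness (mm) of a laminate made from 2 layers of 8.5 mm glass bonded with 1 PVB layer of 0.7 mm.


Total thickness = glass contribution + PVB contribution
  Glass: 2 * 8.5 = 17.0 mm
  PVB: 1 * 0.7 = 0.7 mm
  Total = 17.0 + 0.7 = 17.7 mm

17.7 mm


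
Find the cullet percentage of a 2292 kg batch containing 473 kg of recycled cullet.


Cullet ratio = (cullet mass / total batch mass) * 100
  Ratio = 473 / 2292 * 100 = 20.64%

20.64%


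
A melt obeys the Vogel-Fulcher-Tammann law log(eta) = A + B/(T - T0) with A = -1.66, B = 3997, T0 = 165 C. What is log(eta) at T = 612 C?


VFT equation: log(eta) = A + B / (T - T0)
  T - T0 = 612 - 165 = 447
  B / (T - T0) = 3997 / 447 = 8.942
  log(eta) = -1.66 + 8.942 = 7.282

7.282


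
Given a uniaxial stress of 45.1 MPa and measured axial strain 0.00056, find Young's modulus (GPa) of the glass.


Young's modulus: E = stress / strain
  E = 45.1 MPa / 0.00056 = 80535.71 MPa
Convert to GPa: 80535.71 / 1000 = 80.54 GPa

80.54 GPa


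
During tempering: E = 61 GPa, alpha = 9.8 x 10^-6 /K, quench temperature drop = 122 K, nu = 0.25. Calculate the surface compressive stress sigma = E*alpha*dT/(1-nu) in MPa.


Tempering stress: sigma = E * alpha * dT / (1 - nu)
  E (MPa) = 61 * 1000 = 61000
  Numerator = 61000 * (9.8 x 10^-6) * 122 = 72.9316
  Denominator = 1 - 0.25 = 0.75
  sigma = 72.9316 / 0.75 = 97.2 MPa

97.2 MPa


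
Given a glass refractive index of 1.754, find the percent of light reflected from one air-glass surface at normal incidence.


Fresnel reflectance at normal incidence:
  R = ((n - 1)/(n + 1))^2
  (n - 1)/(n + 1) = (1.754 - 1)/(1.754 + 1) = 0.273784
  R = 0.273784^2 = 0.0749577
  R(%) = 0.0749577 * 100 = 7.496%

7.496%


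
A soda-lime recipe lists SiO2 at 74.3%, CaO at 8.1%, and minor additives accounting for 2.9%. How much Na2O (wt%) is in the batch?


Pieces sum to 100%:
  Na2O = 100 - (SiO2 + CaO + others)
  Na2O = 100 - (74.3 + 8.1 + 2.9) = 14.7%

14.7%


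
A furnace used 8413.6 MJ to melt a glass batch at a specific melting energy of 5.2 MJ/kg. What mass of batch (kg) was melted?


Rearrange E = m * s for m:
  m = E / s
  m = 8413.6 / 5.2 = 1618.0 kg

1618.0 kg


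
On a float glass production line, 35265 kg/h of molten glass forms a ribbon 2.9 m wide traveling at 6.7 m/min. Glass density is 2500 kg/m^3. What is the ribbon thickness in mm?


Ribbon cross-section from mass balance:
  Volume rate = throughput / density = 35265 / 2500 = 14.106 m^3/h
  thickness = volume rate / (speed * 60 * width), i.e.
  thickness = throughput / (60 * speed * width * density) * 1000
  thickness = 35265 / (60 * 6.7 * 2.9 * 2500) * 1000 = 12.1 mm

12.1 mm


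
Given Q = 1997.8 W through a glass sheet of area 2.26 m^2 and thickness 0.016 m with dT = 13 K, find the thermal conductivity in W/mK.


Fourier's law rearranged: k = Q * t / (A * dT)
  Numerator = 1997.8 * 0.016 = 31.9648
  Denominator = 2.26 * 13 = 29.38
  k = 31.9648 / 29.38 = 1.088 W/mK

1.088 W/mK


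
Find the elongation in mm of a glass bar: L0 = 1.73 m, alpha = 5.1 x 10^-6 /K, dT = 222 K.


Thermal expansion formula: dL = alpha * L0 * dT
  dL = (5.1 x 10^-6) * 1.73 * 222 = 0.00195871 m
Convert to mm: 0.00195871 * 1000 = 1.9587 mm

1.9587 mm


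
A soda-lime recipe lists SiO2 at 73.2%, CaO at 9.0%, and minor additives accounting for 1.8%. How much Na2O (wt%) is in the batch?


Pieces sum to 100%:
  Na2O = 100 - (SiO2 + CaO + others)
  Na2O = 100 - (73.2 + 9.0 + 1.8) = 16.0%

16.0%


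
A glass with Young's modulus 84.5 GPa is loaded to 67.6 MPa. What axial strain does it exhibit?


Rearrange E = sigma / epsilon:
  epsilon = sigma / E
  E (MPa) = 84.5 * 1000 = 84500
  epsilon = 67.6 / 84500 = 0.0008

0.0008


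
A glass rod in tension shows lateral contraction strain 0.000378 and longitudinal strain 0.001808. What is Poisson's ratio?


Poisson's ratio: nu = lateral strain / axial strain
  nu = 0.000378 / 0.001808 = 0.2091

0.2091


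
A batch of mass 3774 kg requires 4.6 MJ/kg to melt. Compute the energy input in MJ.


Total energy = mass * specific energy
  E = 3774 * 4.6 = 17360.4 MJ

17360.4 MJ


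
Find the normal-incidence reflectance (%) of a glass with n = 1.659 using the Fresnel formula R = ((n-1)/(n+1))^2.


Fresnel reflectance at normal incidence:
  R = ((n - 1)/(n + 1))^2
  (n - 1)/(n + 1) = (1.659 - 1)/(1.659 + 1) = 0.247838
  R = 0.247838^2 = 0.0614237
  R(%) = 0.0614237 * 100 = 6.142%

6.142%


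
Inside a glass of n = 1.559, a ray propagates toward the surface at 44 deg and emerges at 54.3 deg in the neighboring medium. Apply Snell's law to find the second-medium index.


Apply Snell's law: n1 * sin(theta1) = n2 * sin(theta2)
  n2 = n1 * sin(theta1) / sin(theta2)
  sin(44) = 0.694658
  sin(54.3) = 0.812084
  n2 = 1.559 * 0.694658 / 0.812084 = 1.3336

1.3336


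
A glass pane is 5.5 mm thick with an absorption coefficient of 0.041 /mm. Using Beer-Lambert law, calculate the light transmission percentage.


Beer-Lambert law: T = exp(-alpha * thickness)
  exponent = -0.041 * 5.5 = -0.2255
  T = exp(-0.2255) = 0.7981
  Percentage = 0.7981 * 100 = 79.81%

79.81%


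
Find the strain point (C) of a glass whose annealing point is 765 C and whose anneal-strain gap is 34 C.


Strain point = annealing point - difference:
  T_strain = 765 - 34 = 731 C

731 C


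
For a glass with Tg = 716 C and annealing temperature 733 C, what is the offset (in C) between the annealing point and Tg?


Offset = T_anneal - Tg:
  offset = 733 - 716 = 17 C

17 C


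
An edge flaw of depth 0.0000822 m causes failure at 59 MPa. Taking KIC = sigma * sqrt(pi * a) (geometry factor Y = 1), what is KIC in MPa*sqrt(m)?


Fracture toughness: KIC = sigma * sqrt(pi * a)
  pi * a = pi * 0.0000822 = 0.000258239
  sqrt(pi * a) = 0.01607
  KIC = 59 * 0.01607 = 0.948 MPa*sqrt(m)

0.948 MPa*sqrt(m)


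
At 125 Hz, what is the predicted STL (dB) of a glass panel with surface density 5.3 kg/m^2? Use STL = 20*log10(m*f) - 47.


Mass law: STL = 20 * log10(m * f) - 47
  m * f = 5.3 * 125 = 662.5
  log10(662.5) = 2.82119
  STL = 20 * 2.82119 - 47 = 56.4238 - 47 = 9.4 dB

9.4 dB


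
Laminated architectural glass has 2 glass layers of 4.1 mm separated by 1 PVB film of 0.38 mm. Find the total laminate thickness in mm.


Total thickness = glass contribution + PVB contribution
  Glass: 2 * 4.1 = 8.2 mm
  PVB: 1 * 0.38 = 0.38 mm
  Total = 8.2 + 0.38 = 8.58 mm

8.58 mm


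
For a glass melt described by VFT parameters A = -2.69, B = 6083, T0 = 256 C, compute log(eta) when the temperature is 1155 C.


VFT equation: log(eta) = A + B / (T - T0)
  T - T0 = 1155 - 256 = 899
  B / (T - T0) = 6083 / 899 = 6.766
  log(eta) = -2.69 + 6.766 = 4.076

4.076


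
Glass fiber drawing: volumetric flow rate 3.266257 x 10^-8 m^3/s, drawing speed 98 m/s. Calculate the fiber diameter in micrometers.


Cross-sectional area from continuity:
  A = Q / v = 3.266257 x 10^-8 / 98 = 3.332915 x 10^-10 m^2
Diameter from circular cross-section:
  d = sqrt(4A / pi) * 10^6 (m -> um)
  d = sqrt(4 * 3.332915 x 10^-10 / pi) * 10^6 = 20.6 um

20.6 um


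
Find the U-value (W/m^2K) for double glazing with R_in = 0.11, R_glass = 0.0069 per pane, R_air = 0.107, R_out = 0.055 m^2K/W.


Total thermal resistance (series):
  R_total = R_in + R_glass + R_air + R_glass + R_out
  R_total = 0.11 + 0.0069 + 0.107 + 0.0069 + 0.055 = 0.2858 m^2K/W
U-value = 1 / R_total = 1 / 0.2858 = 3.499 W/m^2K

3.499 W/m^2K


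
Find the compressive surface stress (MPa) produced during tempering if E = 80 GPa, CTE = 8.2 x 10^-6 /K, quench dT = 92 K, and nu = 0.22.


Tempering stress: sigma = E * alpha * dT / (1 - nu)
  E (MPa) = 80 * 1000 = 80000
  Numerator = 80000 * (8.2 x 10^-6) * 92 = 60.352
  Denominator = 1 - 0.22 = 0.78
  sigma = 60.352 / 0.78 = 77.4 MPa

77.4 MPa


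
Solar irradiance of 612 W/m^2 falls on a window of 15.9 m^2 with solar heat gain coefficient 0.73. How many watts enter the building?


Solar heat gain: Q = Area * SHGC * Irradiance
  Q = 15.9 * 0.73 * 612 = 7103.5 W

7103.5 W


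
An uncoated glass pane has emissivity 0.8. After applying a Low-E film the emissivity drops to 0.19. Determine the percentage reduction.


Percentage reduction = (1 - coated/uncoated) * 100
  Ratio = 0.19 / 0.8 = 0.2375
  Reduction = (1 - 0.2375) * 100 = 76.2%

76.2%


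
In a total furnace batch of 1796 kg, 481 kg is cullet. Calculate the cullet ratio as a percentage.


Cullet ratio = (cullet mass / total batch mass) * 100
  Ratio = 481 / 1796 * 100 = 26.78%

26.78%


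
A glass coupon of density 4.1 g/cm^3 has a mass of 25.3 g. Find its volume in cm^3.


Rearrange rho = m / V:
  V = m / rho
  V = 25.3 / 4.1 = 6.171 cm^3

6.171 cm^3


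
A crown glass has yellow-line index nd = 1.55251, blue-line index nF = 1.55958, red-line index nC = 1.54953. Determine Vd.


Abbe number formula: Vd = (nd - 1) / (nF - nC)
  nd - 1 = 1.55251 - 1 = 0.55251
  nF - nC = 1.55958 - 1.54953 = 0.01005
  Vd = 0.55251 / 0.01005 = 54.98

54.98


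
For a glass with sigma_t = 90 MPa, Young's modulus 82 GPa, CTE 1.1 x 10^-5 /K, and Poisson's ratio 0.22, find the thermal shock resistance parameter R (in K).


Thermal shock resistance: R = sigma * (1 - nu) / (E * alpha)
  Numerator = 90 * (1 - 0.22) = 70.2
  Denominator = 82 * 1000 * (1.1 x 10^-5) = 0.902
  R = 70.2 / 0.902 = 77.8 K

77.8 K


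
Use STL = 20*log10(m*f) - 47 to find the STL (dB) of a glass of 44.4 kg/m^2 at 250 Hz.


Mass law: STL = 20 * log10(m * f) - 47
  m * f = 44.4 * 250 = 11100
  log10(11100) = 4.04532
  STL = 20 * 4.04532 - 47 = 80.9064 - 47 = 33.9 dB

33.9 dB


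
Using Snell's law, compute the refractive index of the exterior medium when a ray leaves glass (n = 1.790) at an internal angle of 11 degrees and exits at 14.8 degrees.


Apply Snell's law: n1 * sin(theta1) = n2 * sin(theta2)
  n2 = n1 * sin(theta1) / sin(theta2)
  sin(11) = 0.190809
  sin(14.8) = 0.255446
  n2 = 1.790 * 0.190809 / 0.255446 = 1.3371

1.3371


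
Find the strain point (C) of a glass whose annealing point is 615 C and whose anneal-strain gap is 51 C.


Strain point = annealing point - difference:
  T_strain = 615 - 51 = 564 C

564 C


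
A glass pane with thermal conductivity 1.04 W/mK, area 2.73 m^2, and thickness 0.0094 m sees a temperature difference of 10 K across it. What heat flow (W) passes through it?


Fourier's law: Q = k * A * dT / t
  Q = 1.04 * 2.73 * 10 / 0.0094
  Q = 28.392 / 0.0094 = 3020.4 W

3020.4 W


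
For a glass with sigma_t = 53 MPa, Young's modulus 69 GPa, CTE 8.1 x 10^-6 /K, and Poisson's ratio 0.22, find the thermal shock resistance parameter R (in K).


Thermal shock resistance: R = sigma * (1 - nu) / (E * alpha)
  Numerator = 53 * (1 - 0.22) = 41.34
  Denominator = 69 * 1000 * (8.1 x 10^-6) = 0.5589
  R = 41.34 / 0.5589 = 74.0 K

74.0 K


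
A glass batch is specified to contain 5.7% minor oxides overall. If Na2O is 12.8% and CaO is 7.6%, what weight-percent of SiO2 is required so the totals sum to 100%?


Known pieces sum to 100%:
  SiO2 = 100 - (others + Na2O + CaO)
  SiO2 = 100 - (5.7 + 12.8 + 7.6) = 73.9%

73.9%


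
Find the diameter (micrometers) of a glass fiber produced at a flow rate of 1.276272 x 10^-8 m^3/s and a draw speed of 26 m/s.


Cross-sectional area from continuity:
  A = Q / v = 1.276272 x 10^-8 / 26 = 4.908738 x 10^-10 m^2
Diameter from circular cross-section:
  d = sqrt(4A / pi) * 10^6 (m -> um)
  d = sqrt(4 * 4.908738 x 10^-10 / pi) * 10^6 = 25.0 um

25.0 um


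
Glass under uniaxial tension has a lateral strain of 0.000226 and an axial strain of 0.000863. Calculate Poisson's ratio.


Poisson's ratio: nu = lateral strain / axial strain
  nu = 0.000226 / 0.000863 = 0.2619

0.2619


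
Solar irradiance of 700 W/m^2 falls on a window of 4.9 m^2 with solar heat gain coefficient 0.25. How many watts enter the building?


Solar heat gain: Q = Area * SHGC * Irradiance
  Q = 4.9 * 0.25 * 700 = 857.5 W

857.5 W


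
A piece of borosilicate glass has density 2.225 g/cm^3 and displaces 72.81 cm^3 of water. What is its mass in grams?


Rearrange rho = m / V:
  m = rho * V
  m = 2.225 * 72.81 = 162.002 g

162.002 g


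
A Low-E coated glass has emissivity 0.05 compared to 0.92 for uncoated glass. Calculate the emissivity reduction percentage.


Percentage reduction = (1 - coated/uncoated) * 100
  Ratio = 0.05 / 0.92 = 0.0543
  Reduction = (1 - 0.0543) * 100 = 94.6%

94.6%


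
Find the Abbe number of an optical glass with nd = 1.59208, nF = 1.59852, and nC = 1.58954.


Abbe number formula: Vd = (nd - 1) / (nF - nC)
  nd - 1 = 1.59208 - 1 = 0.59208
  nF - nC = 1.59852 - 1.58954 = 0.00898
  Vd = 0.59208 / 0.00898 = 65.93

65.93


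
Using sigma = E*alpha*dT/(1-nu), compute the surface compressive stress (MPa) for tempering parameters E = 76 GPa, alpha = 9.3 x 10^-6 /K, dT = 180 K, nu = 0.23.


Tempering stress: sigma = E * alpha * dT / (1 - nu)
  E (MPa) = 76 * 1000 = 76000
  Numerator = 76000 * (9.3 x 10^-6) * 180 = 127.224
  Denominator = 1 - 0.23 = 0.77
  sigma = 127.224 / 0.77 = 165.2 MPa

165.2 MPa


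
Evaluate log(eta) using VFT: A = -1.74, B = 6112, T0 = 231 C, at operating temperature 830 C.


VFT equation: log(eta) = A + B / (T - T0)
  T - T0 = 830 - 231 = 599
  B / (T - T0) = 6112 / 599 = 10.204
  log(eta) = -1.74 + 10.204 = 8.464

8.464


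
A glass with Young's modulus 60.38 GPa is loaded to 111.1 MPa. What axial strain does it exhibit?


Rearrange E = sigma / epsilon:
  epsilon = sigma / E
  E (MPa) = 60.38 * 1000 = 60380
  epsilon = 111.1 / 60380 = 0.00184

0.00184


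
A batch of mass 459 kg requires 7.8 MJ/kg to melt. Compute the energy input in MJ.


Total energy = mass * specific energy
  E = 459 * 7.8 = 3580.2 MJ

3580.2 MJ


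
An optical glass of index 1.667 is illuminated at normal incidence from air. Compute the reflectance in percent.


Fresnel reflectance at normal incidence:
  R = ((n - 1)/(n + 1))^2
  (n - 1)/(n + 1) = (1.667 - 1)/(1.667 + 1) = 0.250094
  R = 0.250094^2 = 0.062547
  R(%) = 0.062547 * 100 = 6.255%

6.255%


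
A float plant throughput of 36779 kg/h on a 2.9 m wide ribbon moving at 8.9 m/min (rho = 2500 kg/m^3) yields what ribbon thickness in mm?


Ribbon cross-section from mass balance:
  Volume rate = throughput / density = 36779 / 2500 = 14.7116 m^3/h
  thickness = volume rate / (speed * 60 * width), i.e.
  thickness = throughput / (60 * speed * width * density) * 1000
  thickness = 36779 / (60 * 8.9 * 2.9 * 2500) * 1000 = 9.5 mm

9.5 mm


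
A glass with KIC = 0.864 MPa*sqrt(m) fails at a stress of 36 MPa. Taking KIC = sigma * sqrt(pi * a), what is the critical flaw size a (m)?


Rearrange KIC = sigma * sqrt(pi * a):
  sqrt(pi * a) = KIC / sigma
  sqrt(pi * a) = 0.864 / 36 = 0.024
  a = (KIC / sigma)^2 / pi
  a = 0.024^2 / pi = 0.0001833 m

0.0001833 m


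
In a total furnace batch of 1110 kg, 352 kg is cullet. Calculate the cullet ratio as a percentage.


Cullet ratio = (cullet mass / total batch mass) * 100
  Ratio = 352 / 1110 * 100 = 31.71%

31.71%


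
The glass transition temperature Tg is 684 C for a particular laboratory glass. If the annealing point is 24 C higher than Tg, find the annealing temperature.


The annealing temperature is Tg plus the offset:
  T_anneal = 684 + 24 = 708 C

708 C


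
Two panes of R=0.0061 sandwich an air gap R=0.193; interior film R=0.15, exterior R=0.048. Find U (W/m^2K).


Total thermal resistance (series):
  R_total = R_in + R_glass + R_air + R_glass + R_out
  R_total = 0.15 + 0.0061 + 0.193 + 0.0061 + 0.048 = 0.4032 m^2K/W
U-value = 1 / R_total = 1 / 0.4032 = 2.48 W/m^2K

2.48 W/m^2K


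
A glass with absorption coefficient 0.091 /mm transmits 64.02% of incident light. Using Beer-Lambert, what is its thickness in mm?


Rearrange T = exp(-alpha * thickness):
  thickness = -ln(T) / alpha
  T = 64.02/100 = 0.6402
  ln(T) = -0.44597
  -ln(T) = 0.44597
  thickness = 0.44597 / 0.091 = 4.9 mm

4.9 mm


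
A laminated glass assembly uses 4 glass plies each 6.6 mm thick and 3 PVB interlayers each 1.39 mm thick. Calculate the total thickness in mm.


Total thickness = glass contribution + PVB contribution
  Glass: 4 * 6.6 = 26.4 mm
  PVB: 3 * 1.39 = 4.17 mm
  Total = 26.4 + 4.17 = 30.57 mm

30.57 mm


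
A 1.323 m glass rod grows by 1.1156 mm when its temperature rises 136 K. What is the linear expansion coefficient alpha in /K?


Rearrange dL = alpha * L0 * dT for alpha:
  alpha = dL / (L0 * dT)
  alpha = (1.1156 / 1000) / (1.323 * 136) = 0.0000062 /K = 6.2 x 10^-6 /K

6.2 x 10^-6 /K


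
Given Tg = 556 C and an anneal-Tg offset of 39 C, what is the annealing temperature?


The annealing temperature is Tg plus the offset:
  T_anneal = 556 + 39 = 595 C

595 C


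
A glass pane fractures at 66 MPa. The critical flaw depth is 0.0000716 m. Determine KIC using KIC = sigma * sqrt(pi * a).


Fracture toughness: KIC = sigma * sqrt(pi * a)
  pi * a = pi * 0.0000716 = 0.000224938
  sqrt(pi * a) = 0.014998
  KIC = 66 * 0.014998 = 0.99 MPa*sqrt(m)

0.99 MPa*sqrt(m)


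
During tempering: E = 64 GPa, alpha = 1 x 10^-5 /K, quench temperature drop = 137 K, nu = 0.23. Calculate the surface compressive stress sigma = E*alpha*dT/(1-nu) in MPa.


Tempering stress: sigma = E * alpha * dT / (1 - nu)
  E (MPa) = 64 * 1000 = 64000
  Numerator = 64000 * (1 x 10^-5) * 137 = 87.68
  Denominator = 1 - 0.23 = 0.77
  sigma = 87.68 / 0.77 = 113.9 MPa

113.9 MPa


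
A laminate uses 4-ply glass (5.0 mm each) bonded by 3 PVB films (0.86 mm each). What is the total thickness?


Total thickness = glass contribution + PVB contribution
  Glass: 4 * 5.0 = 20.0 mm
  PVB: 3 * 0.86 = 2.58 mm
  Total = 20.0 + 2.58 = 22.58 mm

22.58 mm


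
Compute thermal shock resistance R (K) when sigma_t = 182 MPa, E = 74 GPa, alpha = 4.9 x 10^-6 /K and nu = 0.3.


Thermal shock resistance: R = sigma * (1 - nu) / (E * alpha)
  Numerator = 182 * (1 - 0.3) = 127.4
  Denominator = 74 * 1000 * (4.9 x 10^-6) = 0.3626
  R = 127.4 / 0.3626 = 351.4 K

351.4 K


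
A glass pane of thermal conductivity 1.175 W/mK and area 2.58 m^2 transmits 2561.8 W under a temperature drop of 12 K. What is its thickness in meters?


Fourier's law: t = k * A * dT / Q
  t = 1.175 * 2.58 * 12 / 2561.8
  t = 36.378 / 2561.8 = 0.0142 m

0.0142 m


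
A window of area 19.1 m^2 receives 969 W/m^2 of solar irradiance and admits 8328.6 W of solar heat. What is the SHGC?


Rearrange Q = Area * SHGC * Irradiance:
  SHGC = Q / (Area * Irradiance)
  SHGC = 8328.6 / (19.1 * 969) = 0.45

0.45


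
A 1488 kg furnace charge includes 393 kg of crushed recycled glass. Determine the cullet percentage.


Cullet ratio = (cullet mass / total batch mass) * 100
  Ratio = 393 / 1488 * 100 = 26.41%

26.41%


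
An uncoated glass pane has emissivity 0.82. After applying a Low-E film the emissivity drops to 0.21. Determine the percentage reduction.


Percentage reduction = (1 - coated/uncoated) * 100
  Ratio = 0.21 / 0.82 = 0.2561
  Reduction = (1 - 0.2561) * 100 = 74.4%

74.4%


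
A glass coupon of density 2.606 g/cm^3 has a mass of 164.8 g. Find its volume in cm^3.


Rearrange rho = m / V:
  V = m / rho
  V = 164.8 / 2.606 = 63.239 cm^3

63.239 cm^3


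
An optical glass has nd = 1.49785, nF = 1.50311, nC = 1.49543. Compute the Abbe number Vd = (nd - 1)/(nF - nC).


Abbe number formula: Vd = (nd - 1) / (nF - nC)
  nd - 1 = 1.49785 - 1 = 0.49785
  nF - nC = 1.50311 - 1.49543 = 0.00768
  Vd = 0.49785 / 0.00768 = 64.82

64.82


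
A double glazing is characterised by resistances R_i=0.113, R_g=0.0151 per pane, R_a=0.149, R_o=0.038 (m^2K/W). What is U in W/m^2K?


Total thermal resistance (series):
  R_total = R_in + R_glass + R_air + R_glass + R_out
  R_total = 0.113 + 0.0151 + 0.149 + 0.0151 + 0.038 = 0.3302 m^2K/W
U-value = 1 / R_total = 1 / 0.3302 = 3.028 W/m^2K

3.028 W/m^2K


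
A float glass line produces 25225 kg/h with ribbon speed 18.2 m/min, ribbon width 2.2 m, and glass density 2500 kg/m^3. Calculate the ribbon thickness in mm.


Ribbon cross-section from mass balance:
  Volume rate = throughput / density = 25225 / 2500 = 10.09 m^3/h
  thickness = volume rate / (speed * 60 * width), i.e.
  thickness = throughput / (60 * speed * width * density) * 1000
  thickness = 25225 / (60 * 18.2 * 2.2 * 2500) * 1000 = 4.2 mm

4.2 mm


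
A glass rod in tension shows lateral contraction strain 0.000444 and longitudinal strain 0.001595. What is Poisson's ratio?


Poisson's ratio: nu = lateral strain / axial strain
  nu = 0.000444 / 0.001595 = 0.2784

0.2784


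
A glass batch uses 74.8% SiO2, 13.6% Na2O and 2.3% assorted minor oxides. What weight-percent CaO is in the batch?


Pieces sum to 100%:
  CaO = 100 - (SiO2 + Na2O + others)
  CaO = 100 - (74.8 + 13.6 + 2.3) = 9.3%

9.3%


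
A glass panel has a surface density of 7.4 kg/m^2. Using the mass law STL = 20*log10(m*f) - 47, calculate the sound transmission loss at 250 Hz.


Mass law: STL = 20 * log10(m * f) - 47
  m * f = 7.4 * 250 = 1850
  log10(1850) = 3.26717
  STL = 20 * 3.26717 - 47 = 65.3434 - 47 = 18.3 dB

18.3 dB


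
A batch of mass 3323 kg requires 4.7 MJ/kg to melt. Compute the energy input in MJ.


Total energy = mass * specific energy
  E = 3323 * 4.7 = 15618.1 MJ

15618.1 MJ


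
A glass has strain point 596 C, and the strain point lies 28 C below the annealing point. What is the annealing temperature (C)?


T_anneal = T_strain + gap:
  T_anneal = 596 + 28 = 624 C

624 C


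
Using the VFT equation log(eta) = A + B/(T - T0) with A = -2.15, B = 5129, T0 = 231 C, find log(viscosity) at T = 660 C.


VFT equation: log(eta) = A + B / (T - T0)
  T - T0 = 660 - 231 = 429
  B / (T - T0) = 5129 / 429 = 11.956
  log(eta) = -2.15 + 11.956 = 9.806

9.806


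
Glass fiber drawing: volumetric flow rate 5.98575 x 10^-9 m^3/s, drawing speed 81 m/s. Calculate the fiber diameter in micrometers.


Cross-sectional area from continuity:
  A = Q / v = 5.98575 x 10^-9 / 81 = 7.389815 x 10^-11 m^2
Diameter from circular cross-section:
  d = sqrt(4A / pi) * 10^6 (m -> um)
  d = sqrt(4 * 7.389815 x 10^-11 / pi) * 10^6 = 9.7 um

9.7 um


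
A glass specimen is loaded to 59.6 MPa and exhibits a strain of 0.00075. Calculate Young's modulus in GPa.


Young's modulus: E = stress / strain
  E = 59.6 MPa / 0.00075 = 79466.67 MPa
Convert to GPa: 79466.67 / 1000 = 79.47 GPa

79.47 GPa


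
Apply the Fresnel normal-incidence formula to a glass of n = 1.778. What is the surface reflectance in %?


Fresnel reflectance at normal incidence:
  R = ((n - 1)/(n + 1))^2
  (n - 1)/(n + 1) = (1.778 - 1)/(1.778 + 1) = 0.280058
  R = 0.280058^2 = 0.0784325
  R(%) = 0.0784325 * 100 = 7.843%

7.843%


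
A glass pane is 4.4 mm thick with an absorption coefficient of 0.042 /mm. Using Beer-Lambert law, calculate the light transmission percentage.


Beer-Lambert law: T = exp(-alpha * thickness)
  exponent = -0.042 * 4.4 = -0.1848
  T = exp(-0.1848) = 0.8313
  Percentage = 0.8313 * 100 = 83.13%

83.13%


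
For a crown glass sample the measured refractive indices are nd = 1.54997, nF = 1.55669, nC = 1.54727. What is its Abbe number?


Abbe number formula: Vd = (nd - 1) / (nF - nC)
  nd - 1 = 1.54997 - 1 = 0.54997
  nF - nC = 1.55669 - 1.54727 = 0.00942
  Vd = 0.54997 / 0.00942 = 58.38

58.38


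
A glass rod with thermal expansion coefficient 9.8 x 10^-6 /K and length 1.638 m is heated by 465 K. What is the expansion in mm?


Thermal expansion formula: dL = alpha * L0 * dT
  dL = (9.8 x 10^-6) * 1.638 * 465 = 0.00746437 m
Convert to mm: 0.00746437 * 1000 = 7.4644 mm

7.4644 mm


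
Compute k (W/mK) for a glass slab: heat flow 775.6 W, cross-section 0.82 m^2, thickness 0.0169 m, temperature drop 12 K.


Fourier's law rearranged: k = Q * t / (A * dT)
  Numerator = 775.6 * 0.0169 = 13.10764
  Denominator = 0.82 * 12 = 9.84
  k = 13.10764 / 9.84 = 1.332 W/mK

1.332 W/mK


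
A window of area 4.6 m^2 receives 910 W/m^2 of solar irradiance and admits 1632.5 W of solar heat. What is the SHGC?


Rearrange Q = Area * SHGC * Irradiance:
  SHGC = Q / (Area * Irradiance)
  SHGC = 1632.5 / (4.6 * 910) = 0.39

0.39


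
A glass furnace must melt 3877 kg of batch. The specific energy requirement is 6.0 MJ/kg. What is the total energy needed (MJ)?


Total energy = mass * specific energy
  E = 3877 * 6.0 = 23262 MJ

23262 MJ


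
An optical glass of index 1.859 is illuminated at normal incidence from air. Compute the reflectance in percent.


Fresnel reflectance at normal incidence:
  R = ((n - 1)/(n + 1))^2
  (n - 1)/(n + 1) = (1.859 - 1)/(1.859 + 1) = 0.300455
  R = 0.300455^2 = 0.0902732
  R(%) = 0.0902732 * 100 = 9.027%

9.027%


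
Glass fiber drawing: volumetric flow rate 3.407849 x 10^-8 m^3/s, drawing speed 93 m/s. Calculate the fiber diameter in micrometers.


Cross-sectional area from continuity:
  A = Q / v = 3.407849 x 10^-8 / 93 = 3.664354 x 10^-10 m^2
Diameter from circular cross-section:
  d = sqrt(4A / pi) * 10^6 (m -> um)
  d = sqrt(4 * 3.664354 x 10^-10 / pi) * 10^6 = 21.6 um

21.6 um


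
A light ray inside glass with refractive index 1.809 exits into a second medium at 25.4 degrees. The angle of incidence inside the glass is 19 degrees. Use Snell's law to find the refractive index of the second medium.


Apply Snell's law: n1 * sin(theta1) = n2 * sin(theta2)
  n2 = n1 * sin(theta1) / sin(theta2)
  sin(19) = 0.325568
  sin(25.4) = 0.428935
  n2 = 1.809 * 0.325568 / 0.428935 = 1.3731

1.3731


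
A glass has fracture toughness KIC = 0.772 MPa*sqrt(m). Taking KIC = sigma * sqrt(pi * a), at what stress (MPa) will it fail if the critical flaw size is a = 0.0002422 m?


Rearrange KIC = sigma * sqrt(pi * a):
  sigma = KIC / sqrt(pi * a)
  sqrt(pi * 0.0002422) = 0.027584
  sigma = 0.772 / 0.027584 = 27.99 MPa

27.99 MPa


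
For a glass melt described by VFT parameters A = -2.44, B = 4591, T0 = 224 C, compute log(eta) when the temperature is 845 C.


VFT equation: log(eta) = A + B / (T - T0)
  T - T0 = 845 - 224 = 621
  B / (T - T0) = 4591 / 621 = 7.393
  log(eta) = -2.44 + 7.393 = 4.953

4.953


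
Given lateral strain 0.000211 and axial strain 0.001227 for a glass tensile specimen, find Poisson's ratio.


Poisson's ratio: nu = lateral strain / axial strain
  nu = 0.000211 / 0.001227 = 0.172

0.172


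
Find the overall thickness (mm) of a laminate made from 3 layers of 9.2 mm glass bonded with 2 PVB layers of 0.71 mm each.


Total thickness = glass contribution + PVB contribution
  Glass: 3 * 9.2 = 27.6 mm
  PVB: 2 * 0.71 = 1.42 mm
  Total = 27.6 + 1.42 = 29.02 mm

29.02 mm


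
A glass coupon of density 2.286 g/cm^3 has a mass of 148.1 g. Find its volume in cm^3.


Rearrange rho = m / V:
  V = m / rho
  V = 148.1 / 2.286 = 64.786 cm^3

64.786 cm^3


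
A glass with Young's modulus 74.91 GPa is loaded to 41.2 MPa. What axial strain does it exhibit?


Rearrange E = sigma / epsilon:
  epsilon = sigma / E
  E (MPa) = 74.91 * 1000 = 74910
  epsilon = 41.2 / 74910 = 0.00055

0.00055


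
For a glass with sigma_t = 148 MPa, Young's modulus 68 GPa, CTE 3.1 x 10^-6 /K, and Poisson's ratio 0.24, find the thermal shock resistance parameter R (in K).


Thermal shock resistance: R = sigma * (1 - nu) / (E * alpha)
  Numerator = 148 * (1 - 0.24) = 112.48
  Denominator = 68 * 1000 * (3.1 x 10^-6) = 0.2108
  R = 112.48 / 0.2108 = 533.6 K

533.6 K


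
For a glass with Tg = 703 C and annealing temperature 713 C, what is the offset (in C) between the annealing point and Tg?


Offset = T_anneal - Tg:
  offset = 713 - 703 = 10 C

10 C


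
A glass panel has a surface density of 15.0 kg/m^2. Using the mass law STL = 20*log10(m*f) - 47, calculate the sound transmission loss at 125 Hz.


Mass law: STL = 20 * log10(m * f) - 47
  m * f = 15.0 * 125 = 1875
  log10(1875) = 3.273
  STL = 20 * 3.273 - 47 = 65.46 - 47 = 18.5 dB

18.5 dB


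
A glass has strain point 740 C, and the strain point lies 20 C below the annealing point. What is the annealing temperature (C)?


T_anneal = T_strain + gap:
  T_anneal = 740 + 20 = 760 C

760 C
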